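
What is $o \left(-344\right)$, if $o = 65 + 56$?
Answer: $-41624$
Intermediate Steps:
$o = 121$
$o \left(-344\right) = 121 \left(-344\right) = -41624$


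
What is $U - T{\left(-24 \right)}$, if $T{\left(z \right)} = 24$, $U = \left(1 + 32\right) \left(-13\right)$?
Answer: $-453$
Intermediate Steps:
$U = -429$ ($U = 33 \left(-13\right) = -429$)
$U - T{\left(-24 \right)} = -429 - 24 = -453$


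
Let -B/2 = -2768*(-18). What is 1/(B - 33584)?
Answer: -1/133232 ≈ -7.5057e-6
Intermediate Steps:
B = -99648 (B = -(-5536)*(-18) = -2*49824 = -99648)
1/(B - 33584) = 1/(-99648 - 33584) = 1/(-133232) = -1/133232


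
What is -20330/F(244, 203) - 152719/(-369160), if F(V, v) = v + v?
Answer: -3721509443/74939480 ≈ -49.660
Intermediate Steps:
F(V, v) = 2*v
-20330/F(244, 203) - 152719/(-369160) = -20330/(2*203) - 152719/(-369160) = -20330/406 - 152719*(-1/369160) = -20330*1/406 + 152719/369160 = -10165/203 + 152719/369160 = -3721509443/74939480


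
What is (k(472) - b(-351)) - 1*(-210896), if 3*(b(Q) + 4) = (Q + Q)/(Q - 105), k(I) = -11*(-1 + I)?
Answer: 15634605/76 ≈ 2.0572e+5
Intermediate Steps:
k(I) = 11 - 11*I
b(Q) = -4 + 2*Q/(3*(-105 + Q)) (b(Q) = -4 + ((Q + Q)/(Q - 105))/3 = -4 + ((2*Q)/(-105 + Q))/3 = -4 + (2*Q/(-105 + Q))/3 = -4 + 2*Q/(3*(-105 + Q)))
(k(472) - b(-351)) - 1*(-210896) = ((11 - 11*472) - 10*(126 - 1*(-351))/(3*(-105 - 351))) - 1*(-210896) = ((11 - 5192) - 10*(126 + 351)/(3*(-456))) + 210896 = (-5181 - 10*(-1)*477/(3*456)) + 210896 = (-5181 - 1*(-265/76)) + 210896 = (-5181 + 265/76) + 210896 = -393491/76 + 210896 = 15634605/76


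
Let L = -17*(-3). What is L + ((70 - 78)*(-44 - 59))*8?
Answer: 6643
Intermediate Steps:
L = 51
L + ((70 - 78)*(-44 - 59))*8 = 51 + ((70 - 78)*(-44 - 59))*8 = 51 - 8*(-103)*8 = 51 + 824*8 = 51 + 6592 = 6643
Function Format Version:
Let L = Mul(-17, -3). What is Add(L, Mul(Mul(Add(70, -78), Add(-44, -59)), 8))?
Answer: 6643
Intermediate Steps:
L = 51
Add(L, Mul(Mul(Add(70, -78), Add(-44, -59)), 8)) = Add(51, Mul(Mul(Add(70, -78), Add(-44, -59)), 8)) = Add(51, Mul(Mul(-8, -103), 8)) = Add(51, Mul(824, 8)) = Add(51, 6592) = 6643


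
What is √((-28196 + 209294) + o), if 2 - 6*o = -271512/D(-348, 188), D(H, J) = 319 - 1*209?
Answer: √4941601995/165 ≈ 426.04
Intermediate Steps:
D(H, J) = 110 (D(H, J) = 319 - 209 = 110)
o = 67933/165 (o = ⅓ - (-45252)/110 = ⅓ - ⅙*(-135756/55) = ⅓ + 22626/55 = 67933/165 ≈ 411.72)
√((-28196 + 209294) + o) = √((-28196 + 209294) + 67933/165) = √(181098 + 67933/165) = √(29949103/165) = √4941601995/165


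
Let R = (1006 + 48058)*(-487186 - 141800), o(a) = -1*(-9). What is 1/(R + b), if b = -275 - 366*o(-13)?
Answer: -1/30860572673 ≈ -3.2404e-11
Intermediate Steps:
o(a) = 9
b = -3569 (b = -275 - 366*9 = -275 - 3294 = -3569)
R = -30860569104 (R = 49064*(-628986) = -30860569104)
1/(R + b) = 1/(-30860569104 - 3569) = 1/(-30860572673) = -1/30860572673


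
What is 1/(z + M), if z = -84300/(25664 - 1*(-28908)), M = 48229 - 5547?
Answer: 13643/582289451 ≈ 2.3430e-5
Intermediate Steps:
M = 42682
z = -21075/13643 (z = -84300/(25664 + 28908) = -84300/54572 = -84300*1/54572 = -21075/13643 ≈ -1.5447)
1/(z + M) = 1/(-21075/13643 + 42682) = 1/(582289451/13643) = 13643/582289451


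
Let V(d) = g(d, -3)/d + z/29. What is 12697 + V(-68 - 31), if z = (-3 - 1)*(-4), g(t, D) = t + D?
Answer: 12152543/957 ≈ 12699.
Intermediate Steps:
g(t, D) = D + t
z = 16 (z = -4*(-4) = 16)
V(d) = 16/29 + (-3 + d)/d (V(d) = (-3 + d)/d + 16/29 = 16/29 + (-3 + d)/d)
12697 + V(-68 - 31) = 12697 + (45/29 - 3/(-68 - 31)) = 12697 + (45/29 - 3/(-99)) = 12697 + (45/29 - 3*(-1/99)) = 12697 + (45/29 + 1/33) = 12697 + 1514/957 = 12152543/957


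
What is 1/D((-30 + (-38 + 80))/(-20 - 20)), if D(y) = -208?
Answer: -1/208 ≈ -0.0048077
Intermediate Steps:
1/D((-30 + (-38 + 80))/(-20 - 20)) = 1/(-208) = -1/208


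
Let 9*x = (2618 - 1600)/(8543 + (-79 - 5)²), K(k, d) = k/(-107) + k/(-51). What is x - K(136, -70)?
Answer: 59260334/15021837 ≈ 3.9449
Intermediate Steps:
K(k, d) = -158*k/5457 (K(k, d) = k*(-1/107) + k*(-1/51) = -k/107 - k/51 = -158*k/5457)
x = 1018/140391 (x = ((2618 - 1600)/(8543 + (-79 - 5)²))/9 = (1018/(8543 + (-84)²))/9 = (1018/(8543 + 7056))/9 = (1018/15599)/9 = (1018*(1/15599))/9 = (⅑)*(1018/15599) = 1018/140391 ≈ 0.0072512)
x - K(136, -70) = 1018/140391 - (-158)*136/5457 = 1018/140391 - 1*(-1264/321) = 1018/140391 + 1264/321 = 59260334/15021837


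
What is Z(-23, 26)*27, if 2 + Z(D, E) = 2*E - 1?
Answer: 1323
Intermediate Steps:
Z(D, E) = -3 + 2*E (Z(D, E) = -2 + (2*E - 1) = -2 + (-1 + 2*E) = -3 + 2*E)
Z(-23, 26)*27 = (-3 + 2*26)*27 = (-3 + 52)*27 = 49*27 = 1323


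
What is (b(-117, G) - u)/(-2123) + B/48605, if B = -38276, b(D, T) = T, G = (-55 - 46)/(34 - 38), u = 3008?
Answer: 254866463/412753660 ≈ 0.61748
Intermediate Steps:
G = 101/4 (G = -101/(-4) = -101*(-¼) = 101/4 ≈ 25.250)
(b(-117, G) - u)/(-2123) + B/48605 = (101/4 - 1*3008)/(-2123) - 38276/48605 = (101/4 - 3008)*(-1/2123) - 38276*1/48605 = -11931/4*(-1/2123) - 38276/48605 = 11931/8492 - 38276/48605 = 254866463/412753660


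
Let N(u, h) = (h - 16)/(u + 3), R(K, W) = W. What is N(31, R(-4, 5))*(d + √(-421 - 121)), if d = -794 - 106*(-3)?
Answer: 154 - 11*I*√542/34 ≈ 154.0 - 7.5321*I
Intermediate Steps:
N(u, h) = (-16 + h)/(3 + u)
d = -476 (d = -794 - 1*(-318) = -794 + 318 = -476)
N(31, R(-4, 5))*(d + √(-421 - 121)) = ((-16 + 5)/(3 + 31))*(-476 + √(-421 - 121)) = (-11/34)*(-476 + √(-542)) = ((1/34)*(-11))*(-476 + I*√542) = -11*(-476 + I*√542)/34 = 154 - 11*I*√542/34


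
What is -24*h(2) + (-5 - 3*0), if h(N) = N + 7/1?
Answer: -221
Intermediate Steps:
h(N) = 7 + N (h(N) = N + 7*1 = N + 7 = 7 + N)
-24*h(2) + (-5 - 3*0) = -24*(7 + 2) + (-5 - 3*0) = -24*9 + (-5 + 0) = -216 - 5 = -221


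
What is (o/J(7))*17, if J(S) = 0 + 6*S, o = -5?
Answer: -85/42 ≈ -2.0238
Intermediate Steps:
J(S) = 6*S
(o/J(7))*17 = -5/(6*7)*17 = -5/42*17 = -85/42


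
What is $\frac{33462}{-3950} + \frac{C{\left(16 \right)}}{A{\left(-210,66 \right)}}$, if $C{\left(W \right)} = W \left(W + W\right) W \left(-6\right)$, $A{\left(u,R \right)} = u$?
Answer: $\frac{3118723}{13825} \approx 225.59$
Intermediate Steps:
$C{\left(W \right)} = - 12 W^{3}$ ($C{\left(W \right)} = W 2 W W \left(-6\right) = 2 W^{2} W \left(-6\right) = 2 W^{3} \left(-6\right) = - 12 W^{3}$)
$\frac{33462}{-3950} + \frac{C{\left(16 \right)}}{A{\left(-210,66 \right)}} = \frac{33462}{-3950} + \frac{\left(-12\right) 16^{3}}{-210} = 33462 \left(- \frac{1}{3950}\right) + \left(-12\right) 4096 \left(- \frac{1}{210}\right) = - \frac{16731}{1975} - - \frac{8192}{35} = - \frac{16731}{1975} + \frac{8192}{35} = \frac{3118723}{13825}$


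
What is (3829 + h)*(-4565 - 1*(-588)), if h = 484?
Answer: -17152801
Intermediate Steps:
(3829 + h)*(-4565 - 1*(-588)) = (3829 + 484)*(-4565 - 1*(-588)) = 4313*(-4565 + 588) = 4313*(-3977) = -17152801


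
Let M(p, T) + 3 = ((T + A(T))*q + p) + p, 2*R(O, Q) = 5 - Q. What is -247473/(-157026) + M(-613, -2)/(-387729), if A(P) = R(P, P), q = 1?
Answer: 16024201372/10147255659 ≈ 1.5792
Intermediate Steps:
R(O, Q) = 5/2 - Q/2 (R(O, Q) = (5 - Q)/2 = 5/2 - Q/2)
A(P) = 5/2 - P/2
M(p, T) = -1/2 + T/2 + 2*p (M(p, T) = -3 + (((T + (5/2 - T/2))*1 + p) + p) = -3 + (((5/2 + T/2)*1 + p) + p) = -3 + (((5/2 + T/2) + p) + p) = -3 + ((5/2 + p + T/2) + p) = -3 + (5/2 + T/2 + 2*p) = -1/2 + T/2 + 2*p)
-247473/(-157026) + M(-613, -2)/(-387729) = -247473/(-157026) + (-1/2 + (1/2)*(-2) + 2*(-613))/(-387729) = -247473*(-1/157026) + (-1/2 - 1 - 1226)*(-1/387729) = 82491/52342 - 2455/2*(-1/387729) = 82491/52342 + 2455/775458 = 16024201372/10147255659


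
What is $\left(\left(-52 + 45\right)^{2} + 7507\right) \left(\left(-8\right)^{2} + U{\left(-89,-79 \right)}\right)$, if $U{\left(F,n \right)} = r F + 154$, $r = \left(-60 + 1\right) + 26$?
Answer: $23839180$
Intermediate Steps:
$r = -33$ ($r = -59 + 26 = -33$)
$U{\left(F,n \right)} = 154 - 33 F$ ($U{\left(F,n \right)} = - 33 F + 154 = 154 - 33 F$)
$\left(\left(-52 + 45\right)^{2} + 7507\right) \left(\left(-8\right)^{2} + U{\left(-89,-79 \right)}\right) = \left(\left(-52 + 45\right)^{2} + 7507\right) \left(\left(-8\right)^{2} + \left(154 - -2937\right)\right) = \left(\left(-7\right)^{2} + 7507\right) \left(64 + \left(154 + 2937\right)\right) = \left(49 + 7507\right) \left(64 + 3091\right) = 7556 \cdot 3155 = 23839180$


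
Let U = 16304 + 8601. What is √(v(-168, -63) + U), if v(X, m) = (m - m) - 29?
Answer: 6*√691 ≈ 157.72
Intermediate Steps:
U = 24905
v(X, m) = -29 (v(X, m) = 0 - 29 = -29)
√(v(-168, -63) + U) = √(-29 + 24905) = √24876 = 6*√691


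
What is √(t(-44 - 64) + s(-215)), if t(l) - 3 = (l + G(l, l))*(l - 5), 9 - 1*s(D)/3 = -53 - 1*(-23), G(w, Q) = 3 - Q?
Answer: I*√219 ≈ 14.799*I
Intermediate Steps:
s(D) = 117 (s(D) = 27 - 3*(-53 - 1*(-23)) = 27 - 3*(-53 + 23) = 27 - 3*(-30) = 27 + 90 = 117)
t(l) = -12 + 3*l (t(l) = 3 + (l + (3 - l))*(l - 5) = 3 + 3*(-5 + l) = 3 + (-15 + 3*l) = -12 + 3*l)
√(t(-44 - 64) + s(-215)) = √((-12 + 3*(-44 - 64)) + 117) = √((-12 + 3*(-108)) + 117) = √((-12 - 324) + 117) = √(-336 + 117) = √(-219) = I*√219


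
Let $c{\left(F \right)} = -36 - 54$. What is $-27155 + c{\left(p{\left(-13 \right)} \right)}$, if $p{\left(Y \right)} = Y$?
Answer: $-27245$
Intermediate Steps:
$c{\left(F \right)} = -90$
$-27155 + c{\left(p{\left(-13 \right)} \right)} = -27155 - 90 = -27245$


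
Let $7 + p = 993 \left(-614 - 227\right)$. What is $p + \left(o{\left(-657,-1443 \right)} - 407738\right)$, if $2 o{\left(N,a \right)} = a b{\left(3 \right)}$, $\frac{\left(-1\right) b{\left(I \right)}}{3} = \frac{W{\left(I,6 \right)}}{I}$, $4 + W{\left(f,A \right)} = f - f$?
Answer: $-1245744$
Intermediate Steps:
$W{\left(f,A \right)} = -4$ ($W{\left(f,A \right)} = -4 + \left(f - f\right) = -4 + 0 = -4$)
$b{\left(I \right)} = \frac{12}{I}$ ($b{\left(I \right)} = - 3 \left(- \frac{4}{I}\right) = \frac{12}{I}$)
$o{\left(N,a \right)} = 2 a$ ($o{\left(N,a \right)} = \frac{a \frac{12}{3}}{2} = \frac{a 12 \cdot \frac{1}{3}}{2} = \frac{a 4}{2} = \frac{4 a}{2} = 2 a$)
$p = -835120$ ($p = -7 + 993 \left(-614 - 227\right) = -7 + 993 \left(-841\right) = -7 - 835113 = -835120$)
$p + \left(o{\left(-657,-1443 \right)} - 407738\right) = -835120 + \left(2 \left(-1443\right) - 407738\right) = -835120 - 410624 = -1245744$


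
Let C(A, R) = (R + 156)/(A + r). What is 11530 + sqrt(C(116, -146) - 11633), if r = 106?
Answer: 11530 + I*sqrt(143329638)/111 ≈ 11530.0 + 107.86*I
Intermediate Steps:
C(A, R) = (156 + R)/(106 + A) (C(A, R) = (R + 156)/(A + 106) = (156 + R)/(106 + A))
11530 + sqrt(C(116, -146) - 11633) = 11530 + sqrt((156 - 146)/(106 + 116) - 11633) = 11530 + sqrt(10/222 - 11633) = 11530 + sqrt((1/222)*10 - 11633) = 11530 + sqrt(5/111 - 11633) = 11530 + sqrt(-1291258/111) = 11530 + I*sqrt(143329638)/111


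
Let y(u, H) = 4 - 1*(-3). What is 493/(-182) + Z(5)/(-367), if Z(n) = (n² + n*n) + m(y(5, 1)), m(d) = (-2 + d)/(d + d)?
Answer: -95048/33397 ≈ -2.8460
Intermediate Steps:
y(u, H) = 7 (y(u, H) = 4 + 3 = 7)
m(d) = (-2 + d)/(2*d) (m(d) = (-2 + d)/((2*d)) = (-2 + d)*(1/(2*d)) = (-2 + d)/(2*d))
Z(n) = 5/14 + 2*n² (Z(n) = (n² + n*n) + (½)*(-2 + 7)/7 = (n² + n²) + (½)*(⅐)*5 = 2*n² + 5/14 = 5/14 + 2*n²)
493/(-182) + Z(5)/(-367) = 493/(-182) + (5/14 + 2*5²)/(-367) = 493*(-1/182) + (5/14 + 2*25)*(-1/367) = -493/182 + (5/14 + 50)*(-1/367) = -493/182 + (705/14)*(-1/367) = -493/182 - 705/5138 = -95048/33397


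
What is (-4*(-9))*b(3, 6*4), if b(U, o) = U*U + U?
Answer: 432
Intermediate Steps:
b(U, o) = U + U**2 (b(U, o) = U**2 + U = U + U**2)
(-4*(-9))*b(3, 6*4) = (-4*(-9))*(3*(1 + 3)) = 36*(3*4) = 36*12 = 432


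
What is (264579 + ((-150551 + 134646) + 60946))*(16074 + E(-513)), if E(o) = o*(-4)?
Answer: 5612172120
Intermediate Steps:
E(o) = -4*o
(264579 + ((-150551 + 134646) + 60946))*(16074 + E(-513)) = (264579 + ((-150551 + 134646) + 60946))*(16074 - 4*(-513)) = (264579 + (-15905 + 60946))*(16074 + 2052) = (264579 + 45041)*18126 = 309620*18126 = 5612172120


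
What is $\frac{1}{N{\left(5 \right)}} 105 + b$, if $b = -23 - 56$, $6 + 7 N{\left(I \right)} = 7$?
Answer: $656$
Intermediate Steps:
$N{\left(I \right)} = \frac{1}{7}$ ($N{\left(I \right)} = - \frac{6}{7} + \frac{1}{7} \cdot 7 = - \frac{6}{7} + 1 = \frac{1}{7}$)
$b = -79$
$\frac{1}{N{\left(5 \right)}} 105 + b = \frac{1}{\frac{1}{7}} \cdot 105 - 79 = 7 \cdot 105 - 79 = 735 - 79 = 656$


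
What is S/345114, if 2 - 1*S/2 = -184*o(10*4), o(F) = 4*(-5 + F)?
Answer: 2342/15687 ≈ 0.14930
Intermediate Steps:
o(F) = -20 + 4*F
S = 51524 (S = 4 - (-368)*(-20 + 4*(10*4)) = 4 - (-368)*(-20 + 4*40) = 4 - (-368)*(-20 + 160) = 4 - (-368)*140 = 4 - 2*(-25760) = 4 + 51520 = 51524)
S/345114 = 51524/345114 = 51524*(1/345114) = 2342/15687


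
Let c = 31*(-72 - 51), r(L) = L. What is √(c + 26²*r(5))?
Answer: I*√433 ≈ 20.809*I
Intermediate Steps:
c = -3813 (c = 31*(-123) = -3813)
√(c + 26²*r(5)) = √(-3813 + 26²*5) = √(-3813 + 676*5) = √(-3813 + 3380) = √(-433) = I*√433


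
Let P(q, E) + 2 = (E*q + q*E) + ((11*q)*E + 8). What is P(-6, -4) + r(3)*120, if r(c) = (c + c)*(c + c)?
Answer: 4638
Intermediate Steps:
r(c) = 4*c² (r(c) = (2*c)*(2*c) = 4*c²)
P(q, E) = 6 + 13*E*q (P(q, E) = -2 + ((E*q + q*E) + ((11*q)*E + 8)) = -2 + ((E*q + E*q) + (11*E*q + 8)) = -2 + (2*E*q + (8 + 11*E*q)) = -2 + (8 + 13*E*q) = 6 + 13*E*q)
P(-6, -4) + r(3)*120 = (6 + 13*(-4)*(-6)) + (4*3²)*120 = (6 + 312) + (4*9)*120 = 318 + 36*120 = 318 + 4320 = 4638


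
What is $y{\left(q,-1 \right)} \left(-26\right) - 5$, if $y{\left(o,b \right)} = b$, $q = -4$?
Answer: $21$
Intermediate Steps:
$y{\left(q,-1 \right)} \left(-26\right) - 5 = \left(-1\right) \left(-26\right) - 5 = 26 - 5 = 21$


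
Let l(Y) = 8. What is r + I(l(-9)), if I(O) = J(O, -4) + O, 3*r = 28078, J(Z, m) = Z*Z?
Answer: 28294/3 ≈ 9431.3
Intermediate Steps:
J(Z, m) = Z**2
r = 28078/3 (r = (1/3)*28078 = 28078/3 ≈ 9359.3)
I(O) = O + O**2 (I(O) = O**2 + O = O + O**2)
r + I(l(-9)) = 28078/3 + 8*(1 + 8) = 28078/3 + 8*9 = 28078/3 + 72 = 28294/3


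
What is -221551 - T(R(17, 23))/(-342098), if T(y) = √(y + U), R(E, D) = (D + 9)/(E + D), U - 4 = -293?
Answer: -221551 + I*√7205/1710490 ≈ -2.2155e+5 + 4.9625e-5*I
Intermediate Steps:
U = -289 (U = 4 - 293 = -289)
R(E, D) = (9 + D)/(D + E)
T(y) = √(-289 + y) (T(y) = √(y - 289) = √(-289 + y))
-221551 - T(R(17, 23))/(-342098) = -221551 - √(-289 + (9 + 23)/(23 + 17))/(-342098) = -221551 - √(-289 + 32/40)*(-1)/342098 = -221551 - √(-289 + (1/40)*32)*(-1)/342098 = -221551 - √(-289 + ⅘)*(-1)/342098 = -221551 - √(-1441/5)*(-1)/342098 = -221551 - I*√7205/5*(-1)/342098 = -221551 - (-1)*I*√7205/1710490 = -221551 + I*√7205/1710490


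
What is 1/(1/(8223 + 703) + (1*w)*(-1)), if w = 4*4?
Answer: -8926/142815 ≈ -0.062500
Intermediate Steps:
w = 16
1/(1/(8223 + 703) + (1*w)*(-1)) = 1/(1/(8223 + 703) + (1*16)*(-1)) = 1/(1/8926 + 16*(-1)) = 1/(1/8926 - 16) = 1/(-142815/8926) = -8926/142815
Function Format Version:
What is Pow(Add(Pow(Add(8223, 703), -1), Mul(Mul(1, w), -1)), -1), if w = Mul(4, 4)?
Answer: Rational(-8926, 142815) ≈ -0.062500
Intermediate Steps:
w = 16
Pow(Add(Pow(Add(8223, 703), -1), Mul(Mul(1, w), -1)), -1) = Pow(Add(Pow(Add(8223, 703), -1), Mul(Mul(1, 16), -1)), -1) = Pow(Add(Pow(8926, -1), Mul(16, -1)), -1) = Pow(Add(Rational(1, 8926), -16), -1) = Pow(Rational(-142815, 8926), -1) = Rational(-8926, 142815)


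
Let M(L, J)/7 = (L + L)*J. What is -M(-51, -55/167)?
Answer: -39270/167 ≈ -235.15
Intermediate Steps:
M(L, J) = 14*J*L (M(L, J) = 7*((L + L)*J) = 7*((2*L)*J) = 7*(2*J*L) = 14*J*L)
-M(-51, -55/167) = -14*(-55/167)*(-51) = -14*(-55*1/167)*(-51) = -14*(-55)*(-51)/167 = -1*39270/167 = -39270/167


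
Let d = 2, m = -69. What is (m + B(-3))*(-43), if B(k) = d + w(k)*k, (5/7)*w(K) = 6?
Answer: 19823/5 ≈ 3964.6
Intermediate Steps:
w(K) = 42/5 (w(K) = (7/5)*6 = 42/5)
B(k) = 2 + 42*k/5
(m + B(-3))*(-43) = (-69 + (2 + (42/5)*(-3)))*(-43) = (-69 + (2 - 126/5))*(-43) = (-69 - 116/5)*(-43) = -461/5*(-43) = 19823/5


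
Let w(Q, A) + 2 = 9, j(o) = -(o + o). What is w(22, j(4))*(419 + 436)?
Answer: 5985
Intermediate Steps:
j(o) = -2*o
w(Q, A) = 7 (w(Q, A) = -2 + 9 = 7)
w(22, j(4))*(419 + 436) = 7*(419 + 436) = 7*855 = 5985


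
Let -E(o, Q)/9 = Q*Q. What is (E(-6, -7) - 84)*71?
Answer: -37275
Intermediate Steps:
E(o, Q) = -9*Q² (E(o, Q) = -9*Q*Q = -9*Q²)
(E(-6, -7) - 84)*71 = (-9*(-7)² - 84)*71 = (-9*49 - 84)*71 = (-441 - 84)*71 = -525*71 = -37275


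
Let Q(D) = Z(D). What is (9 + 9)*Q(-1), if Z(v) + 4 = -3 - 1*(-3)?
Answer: -72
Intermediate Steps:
Z(v) = -4 (Z(v) = -4 + (-3 - 1*(-3)) = -4 + (-3 + 3) = -4 + 0 = -4)
Q(D) = -4
(9 + 9)*Q(-1) = (9 + 9)*(-4) = 18*(-4) = -72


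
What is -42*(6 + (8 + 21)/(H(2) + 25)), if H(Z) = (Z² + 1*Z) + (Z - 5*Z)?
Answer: -7014/23 ≈ -304.96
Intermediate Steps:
H(Z) = Z² - 3*Z (H(Z) = (Z² + Z) - 4*Z = (Z + Z²) - 4*Z = Z² - 3*Z)
-42*(6 + (8 + 21)/(H(2) + 25)) = -42*(6 + (8 + 21)/(2*(-3 + 2) + 25)) = -42*(6 + 29/(2*(-1) + 25)) = -42*(6 + 29/(-2 + 25)) = -42*(6 + 29/23) = -42*167/23 = -7014/23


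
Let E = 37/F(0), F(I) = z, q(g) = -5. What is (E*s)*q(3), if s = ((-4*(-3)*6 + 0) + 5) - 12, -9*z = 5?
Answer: 21645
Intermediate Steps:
z = -5/9 (z = -⅑*5 = -5/9 ≈ -0.55556)
F(I) = -5/9
E = -333/5 (E = 37/(-5/9) = 37*(-9/5) = -333/5 ≈ -66.600)
s = 65 (s = ((12*6 + 0) + 5) - 12 = ((72 + 0) + 5) - 12 = (72 + 5) - 12 = 77 - 12 = 65)
(E*s)*q(3) = -333/5*65*(-5) = -4329*(-5) = 21645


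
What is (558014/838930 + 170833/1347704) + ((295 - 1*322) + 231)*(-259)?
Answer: -29868517611794687/565314658360 ≈ -52835.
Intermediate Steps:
(558014/838930 + 170833/1347704) + ((295 - 1*322) + 231)*(-259) = (558014*(1/838930) + 170833*(1/1347704)) + ((295 - 322) + 231)*(-259) = (279007/419465 + 170833/1347704) + (-27 + 231)*(-259) = 447677314273/565314658360 + 204*(-259) = 447677314273/565314658360 - 52836 = -29868517611794687/565314658360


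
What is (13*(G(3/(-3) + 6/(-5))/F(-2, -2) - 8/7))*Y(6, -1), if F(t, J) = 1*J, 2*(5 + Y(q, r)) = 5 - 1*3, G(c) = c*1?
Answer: 78/35 ≈ 2.2286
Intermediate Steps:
G(c) = c
Y(q, r) = -4 (Y(q, r) = -5 + (5 - 1*3)/2 = -5 + (5 - 3)/2 = -5 + (½)*2 = -5 + 1 = -4)
F(t, J) = J
(13*(G(3/(-3) + 6/(-5))/F(-2, -2) - 8/7))*Y(6, -1) = (13*((3/(-3) + 6/(-5))/(-2) - 8/7))*(-4) = (13*((3*(-⅓) + 6*(-⅕))*(-½) - 8*⅐))*(-4) = (13*((-1 - 6/5)*(-½) - 8/7))*(-4) = (13*(-11/5*(-½) - 8/7))*(-4) = (13*(11/10 - 8/7))*(-4) = (13*(-3/70))*(-4) = -39/70*(-4) = 78/35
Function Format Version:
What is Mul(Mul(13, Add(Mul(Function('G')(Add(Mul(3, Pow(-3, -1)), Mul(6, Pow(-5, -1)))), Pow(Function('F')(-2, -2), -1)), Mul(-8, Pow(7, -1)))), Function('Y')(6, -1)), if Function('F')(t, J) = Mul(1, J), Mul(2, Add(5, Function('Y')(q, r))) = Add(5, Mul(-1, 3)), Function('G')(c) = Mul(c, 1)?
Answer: Rational(78, 35) ≈ 2.2286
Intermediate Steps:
Function('G')(c) = c
Function('Y')(q, r) = -4 (Function('Y')(q, r) = Add(-5, Mul(Rational(1, 2), Add(5, Mul(-1, 3)))) = Add(-5, Mul(Rational(1, 2), Add(5, -3))) = Add(-5, Mul(Rational(1, 2), 2)) = Add(-5, 1) = -4)
Function('F')(t, J) = J
Mul(Mul(13, Add(Mul(Function('G')(Add(Mul(3, Pow(-3, -1)), Mul(6, Pow(-5, -1)))), Pow(Function('F')(-2, -2), -1)), Mul(-8, Pow(7, -1)))), Function('Y')(6, -1)) = Mul(Mul(13, Add(Mul(Add(Mul(3, Pow(-3, -1)), Mul(6, Pow(-5, -1))), Pow(-2, -1)), Mul(-8, Pow(7, -1)))), -4) = Mul(Mul(13, Add(Mul(Add(Mul(3, Rational(-1, 3)), Mul(6, Rational(-1, 5))), Rational(-1, 2)), Mul(-8, Rational(1, 7)))), -4) = Mul(Mul(13, Add(Mul(Add(-1, Rational(-6, 5)), Rational(-1, 2)), Rational(-8, 7))), -4) = Mul(Mul(13, Add(Mul(Rational(-11, 5), Rational(-1, 2)), Rational(-8, 7))), -4) = Mul(Mul(13, Add(Rational(11, 10), Rational(-8, 7))), -4) = Mul(Mul(13, Rational(-3, 70)), -4) = Mul(Rational(-39, 70), -4) = Rational(78, 35)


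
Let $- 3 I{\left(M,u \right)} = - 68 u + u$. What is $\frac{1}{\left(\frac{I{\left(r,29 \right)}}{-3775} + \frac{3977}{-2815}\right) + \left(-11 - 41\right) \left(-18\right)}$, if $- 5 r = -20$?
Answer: $\frac{6375975}{5957810786} \approx 0.0010702$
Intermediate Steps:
$r = 4$ ($r = \left(- \frac{1}{5}\right) \left(-20\right) = 4$)
$I{\left(M,u \right)} = \frac{67 u}{3}$ ($I{\left(M,u \right)} = - \frac{- 68 u + u}{3} = - \frac{\left(-67\right) u}{3} = \frac{67 u}{3}$)
$\frac{1}{\left(\frac{I{\left(r,29 \right)}}{-3775} + \frac{3977}{-2815}\right) + \left(-11 - 41\right) \left(-18\right)} = \frac{1}{\left(\frac{\frac{67}{3} \cdot 29}{-3775} + \frac{3977}{-2815}\right) + \left(-11 - 41\right) \left(-18\right)} = \frac{1}{\left(\frac{1943}{3} \left(- \frac{1}{3775}\right) + 3977 \left(- \frac{1}{2815}\right)\right) - -936} = \frac{1}{\left(- \frac{1943}{11325} - \frac{3977}{2815}\right) + 936} = \frac{1}{- \frac{10101814}{6375975} + 936} = \frac{1}{\frac{5957810786}{6375975}} = \frac{6375975}{5957810786}$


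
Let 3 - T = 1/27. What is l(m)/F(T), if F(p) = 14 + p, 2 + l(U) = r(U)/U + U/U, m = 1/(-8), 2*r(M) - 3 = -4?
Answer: 81/458 ≈ 0.17686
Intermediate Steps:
r(M) = -1/2 (r(M) = 3/2 + (1/2)*(-4) = 3/2 - 2 = -1/2)
m = -1/8 ≈ -0.12500
T = 80/27 (T = 3 - 1/27 = 80/27 ≈ 2.9630)
l(U) = -1 - 1/(2*U) (l(U) = -2 + (-1/(2*U) + U/U) = -2 + (-1/(2*U) + 1) = -2 + (1 - 1/(2*U)) = -1 - 1/(2*U))
l(m)/F(T) = ((-1/2 - 1*(-1/8))/(-1/8))/(14 + 80/27) = (-8*(-1/2 + 1/8))/(458/27) = -8*(-3/8)*(27/458) = 3*(27/458) = 81/458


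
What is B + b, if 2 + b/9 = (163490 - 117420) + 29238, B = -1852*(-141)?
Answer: 938886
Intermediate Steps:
B = 261132
b = 677754 (b = -18 + 9*((163490 - 117420) + 29238) = -18 + 9*(46070 + 29238) = -18 + 9*75308 = -18 + 677772 = 677754)
B + b = 261132 + 677754 = 938886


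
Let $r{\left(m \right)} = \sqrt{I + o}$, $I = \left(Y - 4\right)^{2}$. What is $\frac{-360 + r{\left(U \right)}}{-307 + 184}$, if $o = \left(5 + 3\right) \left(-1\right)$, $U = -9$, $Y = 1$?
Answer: $\frac{359}{123} \approx 2.9187$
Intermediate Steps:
$o = -8$ ($o = 8 \left(-1\right) = -8$)
$I = 9$ ($I = \left(1 - 4\right)^{2} = \left(-3\right)^{2} = 9$)
$r{\left(m \right)} = 1$ ($r{\left(m \right)} = \sqrt{9 - 8} = \sqrt{1} = 1$)
$\frac{-360 + r{\left(U \right)}}{-307 + 184} = \frac{-360 + 1}{-307 + 184} = - \frac{359}{-123} = \left(-359\right) \left(- \frac{1}{123}\right) = \frac{359}{123}$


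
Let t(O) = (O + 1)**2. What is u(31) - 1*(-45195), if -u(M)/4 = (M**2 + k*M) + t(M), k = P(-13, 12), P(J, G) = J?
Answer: 38867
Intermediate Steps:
t(O) = (1 + O)**2
k = -13
u(M) = -4*M**2 - 4*(1 + M)**2 + 52*M (u(M) = -4*((M**2 - 13*M) + (1 + M)**2) = -4*(M**2 + (1 + M)**2 - 13*M) = -4*M**2 - 4*(1 + M)**2 + 52*M)
u(31) - 1*(-45195) = (-4 - 8*31**2 + 44*31) - 1*(-45195) = (-4 - 8*961 + 1364) + 45195 = (-4 - 7688 + 1364) + 45195 = -6328 + 45195 = 38867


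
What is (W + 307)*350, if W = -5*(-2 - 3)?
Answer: 116200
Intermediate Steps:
W = 25 (W = -5*(-5) = 25)
(W + 307)*350 = (25 + 307)*350 = 332*350 = 116200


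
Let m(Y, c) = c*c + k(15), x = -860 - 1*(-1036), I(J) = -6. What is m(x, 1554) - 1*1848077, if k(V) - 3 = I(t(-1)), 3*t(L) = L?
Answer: 566836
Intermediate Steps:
t(L) = L/3
k(V) = -3 (k(V) = 3 - 6 = -3)
x = 176 (x = -860 + 1036 = 176)
m(Y, c) = -3 + c**2 (m(Y, c) = c*c - 3 = c**2 - 3 = -3 + c**2)
m(x, 1554) - 1*1848077 = (-3 + 1554**2) - 1*1848077 = (-3 + 2414916) - 1848077 = 2414913 - 1848077 = 566836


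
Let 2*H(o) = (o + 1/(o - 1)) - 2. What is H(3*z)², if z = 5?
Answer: 33489/784 ≈ 42.716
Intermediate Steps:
H(o) = -1 + o/2 + 1/(2*(-1 + o)) (H(o) = ((o + 1/(o - 1)) - 2)/2 = ((o + 1/(-1 + o)) - 2)/2 = (-2 + o + 1/(-1 + o))/2 = -1 + o/2 + 1/(2*(-1 + o)))
H(3*z)² = ((3 + (3*5)² - 9*5)/(2*(-1 + 3*5)))² = ((3 + 15² - 3*15)/(2*(-1 + 15)))² = ((½)*(3 + 225 - 45)/14)² = ((½)*(1/14)*183)² = (183/28)² = 33489/784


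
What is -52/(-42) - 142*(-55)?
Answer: 164036/21 ≈ 7811.2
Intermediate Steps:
-52/(-42) - 142*(-55) = -52*(-1/42) + 7810 = 26/21 + 7810 = 164036/21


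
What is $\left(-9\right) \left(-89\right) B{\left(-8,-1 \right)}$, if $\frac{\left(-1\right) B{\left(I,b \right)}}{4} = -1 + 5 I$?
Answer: $131364$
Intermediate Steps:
$B{\left(I,b \right)} = 4 - 20 I$ ($B{\left(I,b \right)} = - 4 \left(-1 + 5 I\right) = 4 - 20 I$)
$\left(-9\right) \left(-89\right) B{\left(-8,-1 \right)} = \left(-9\right) \left(-89\right) \left(4 - -160\right) = 801 \left(4 + 160\right) = 801 \cdot 164 = 131364$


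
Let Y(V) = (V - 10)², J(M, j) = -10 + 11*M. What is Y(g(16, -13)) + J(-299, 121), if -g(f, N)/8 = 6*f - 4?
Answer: 553217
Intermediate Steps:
g(f, N) = 32 - 48*f (g(f, N) = -8*(6*f - 4) = -8*(-4 + 6*f) = 32 - 48*f)
Y(V) = (-10 + V)²
Y(g(16, -13)) + J(-299, 121) = (-10 + (32 - 48*16))² + (-10 + 11*(-299)) = (-10 + (32 - 768))² + (-10 - 3289) = (-10 - 736)² - 3299 = (-746)² - 3299 = 556516 - 3299 = 553217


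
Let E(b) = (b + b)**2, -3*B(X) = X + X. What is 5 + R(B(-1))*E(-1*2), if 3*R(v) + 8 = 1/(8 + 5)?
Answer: -1453/39 ≈ -37.256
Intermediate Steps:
B(X) = -2*X/3 (B(X) = -(X + X)/3 = -2*X/3)
E(b) = 4*b**2 (E(b) = (2*b)**2 = 4*b**2)
R(v) = -103/39 (R(v) = -8/3 + 1/(3*(8 + 5)) = -8/3 + (1/3)/13 = -8/3 + (1/3)*(1/13) = -8/3 + 1/39 = -103/39)
5 + R(B(-1))*E(-1*2) = 5 - 412*(-1*2)**2/39 = 5 - 412*(-2)**2/39 = 5 - 412*4/39 = 5 - 103/39*16 = 5 - 1648/39 = -1453/39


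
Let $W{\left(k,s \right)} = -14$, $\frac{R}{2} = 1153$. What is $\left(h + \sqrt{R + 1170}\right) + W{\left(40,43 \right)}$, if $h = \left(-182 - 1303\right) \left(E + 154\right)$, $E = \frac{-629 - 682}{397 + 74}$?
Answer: $- \frac{35257583}{157} + 2 \sqrt{869} \approx -2.2451 \cdot 10^{5}$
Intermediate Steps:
$R = 2306$ ($R = 2 \cdot 1153 = 2306$)
$E = - \frac{437}{157}$ ($E = - \frac{1311}{471} = \left(-1311\right) \frac{1}{471} = - \frac{437}{157} \approx -2.7834$)
$h = - \frac{35255385}{157}$ ($h = \left(-182 - 1303\right) \left(- \frac{437}{157} + 154\right) = \left(-1485\right) \frac{23741}{157} = - \frac{35255385}{157} \approx -2.2456 \cdot 10^{5}$)
$\left(h + \sqrt{R + 1170}\right) + W{\left(40,43 \right)} = \left(- \frac{35255385}{157} + \sqrt{2306 + 1170}\right) - 14 = \left(- \frac{35255385}{157} + \sqrt{3476}\right) - 14 = \left(- \frac{35255385}{157} + 2 \sqrt{869}\right) - 14 = - \frac{35257583}{157} + 2 \sqrt{869}$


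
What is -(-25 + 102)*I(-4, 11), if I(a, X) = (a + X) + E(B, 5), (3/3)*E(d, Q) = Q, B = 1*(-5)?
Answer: -924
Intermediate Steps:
B = -5
E(d, Q) = Q
I(a, X) = 5 + X + a (I(a, X) = (a + X) + 5 = (X + a) + 5 = 5 + X + a)
-(-25 + 102)*I(-4, 11) = -(-25 + 102)*(5 + 11 - 4) = -77*12 = -1*924 = -924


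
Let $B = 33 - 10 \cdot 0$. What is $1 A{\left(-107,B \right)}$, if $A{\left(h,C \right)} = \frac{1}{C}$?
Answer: $\frac{1}{33} \approx 0.030303$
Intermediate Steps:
$B = 33$ ($B = 33 - 0 = 33 + 0 = 33$)
$1 A{\left(-107,B \right)} = 1 \cdot \frac{1}{33} = \frac{1}{33}$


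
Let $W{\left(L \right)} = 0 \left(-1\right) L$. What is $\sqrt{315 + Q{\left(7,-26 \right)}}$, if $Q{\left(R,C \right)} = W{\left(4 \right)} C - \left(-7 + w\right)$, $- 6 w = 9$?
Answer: $\frac{\sqrt{1294}}{2} \approx 17.986$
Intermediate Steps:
$w = - \frac{3}{2}$ ($w = \left(- \frac{1}{6}\right) 9 = - \frac{3}{2} \approx -1.5$)
$W{\left(L \right)} = 0$ ($W{\left(L \right)} = 0 L = 0$)
$Q{\left(R,C \right)} = \frac{17}{2}$ ($Q{\left(R,C \right)} = 0 C - - \frac{17}{2} = 0 + \left(\left(-3 + \frac{3}{2}\right) + 10\right) = 0 + \left(- \frac{3}{2} + 10\right) = 0 + \frac{17}{2} = \frac{17}{2}$)
$\sqrt{315 + Q{\left(7,-26 \right)}} = \sqrt{315 + \frac{17}{2}} = \sqrt{\frac{647}{2}} = \frac{\sqrt{1294}}{2}$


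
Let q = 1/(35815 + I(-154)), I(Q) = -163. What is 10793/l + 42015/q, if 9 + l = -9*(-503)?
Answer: 26962538083/18 ≈ 1.4979e+9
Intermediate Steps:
q = 1/35652 (q = 1/(35815 - 163) = 1/35652 ≈ 2.8049e-5)
l = 4518 (l = -9 - 9*(-503) = -9 + 4527 = 4518)
10793/l + 42015/q = 10793/4518 + 42015/(1/35652) = 10793*(1/4518) + 42015*35652 = 43/18 + 1497918780 = 26962538083/18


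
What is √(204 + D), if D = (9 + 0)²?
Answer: √285 ≈ 16.882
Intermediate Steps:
D = 81 (D = 9² = 81)
√(204 + D) = √(204 + 81) = √285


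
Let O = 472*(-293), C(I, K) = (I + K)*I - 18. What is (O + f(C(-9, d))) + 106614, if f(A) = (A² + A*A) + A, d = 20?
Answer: -4421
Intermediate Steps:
C(I, K) = -18 + I*(I + K) (C(I, K) = I*(I + K) - 18 = -18 + I*(I + K))
O = -138296
f(A) = A + 2*A² (f(A) = (A² + A²) + A = 2*A² + A = A + 2*A²)
(O + f(C(-9, d))) + 106614 = (-138296 + (-18 + (-9)² - 9*20)*(1 + 2*(-18 + (-9)² - 9*20))) + 106614 = (-138296 + (-18 + 81 - 180)*(1 + 2*(-18 + 81 - 180))) + 106614 = (-138296 - 117*(1 + 2*(-117))) + 106614 = (-138296 - 117*(1 - 234)) + 106614 = (-138296 - 117*(-233)) + 106614 = (-138296 + 27261) + 106614 = -111035 + 106614 = -4421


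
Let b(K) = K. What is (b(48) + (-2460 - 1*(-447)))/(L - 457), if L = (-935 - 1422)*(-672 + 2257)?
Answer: 655/1245434 ≈ 0.00052592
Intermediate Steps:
L = -3735845 (L = -2357*1585 = -3735845)
(b(48) + (-2460 - 1*(-447)))/(L - 457) = (48 + (-2460 - 1*(-447)))/(-3735845 - 457) = (48 + (-2460 + 447))/(-3736302) = (48 - 2013)*(-1/3736302) = -1965*(-1/3736302) = 655/1245434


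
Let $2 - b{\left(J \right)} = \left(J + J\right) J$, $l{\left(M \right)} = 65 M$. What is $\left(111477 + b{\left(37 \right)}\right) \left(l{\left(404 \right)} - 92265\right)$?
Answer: $-7177449705$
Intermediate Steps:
$b{\left(J \right)} = 2 - 2 J^{2}$ ($b{\left(J \right)} = 2 - \left(J + J\right) J = 2 - 2 J J = 2 - 2 J^{2}$)
$\left(111477 + b{\left(37 \right)}\right) \left(l{\left(404 \right)} - 92265\right) = \left(111477 + \left(2 - 2 \cdot 37^{2}\right)\right) \left(65 \cdot 404 - 92265\right) = \left(111477 + \left(2 - 2738\right)\right) \left(26260 - 92265\right) = \left(111477 + \left(2 - 2738\right)\right) \left(-66005\right) = \left(111477 - 2736\right) \left(-66005\right) = 108741 \left(-66005\right) = -7177449705$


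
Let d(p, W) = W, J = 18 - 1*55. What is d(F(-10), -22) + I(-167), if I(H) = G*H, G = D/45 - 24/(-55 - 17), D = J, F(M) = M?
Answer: 2684/45 ≈ 59.644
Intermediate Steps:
J = -37 (J = 18 - 55 = -37)
D = -37
G = -22/45 (G = -37/45 - 24/(-55 - 17) = -37*1/45 - 24/(-72) = -37/45 - 24*(-1/72) = -37/45 + ⅓ = -22/45 ≈ -0.48889)
I(H) = -22*H/45
d(F(-10), -22) + I(-167) = -22 - 22/45*(-167) = -22 + 3674/45 = 2684/45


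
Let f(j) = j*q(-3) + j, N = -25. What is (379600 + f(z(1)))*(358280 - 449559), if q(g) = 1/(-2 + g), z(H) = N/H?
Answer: -34647682820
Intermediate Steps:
z(H) = -25/H
f(j) = 4*j/5 (f(j) = j/(-2 - 3) + j = j/(-5) + j = j*(-⅕) + j = -j/5 + j = 4*j/5)
(379600 + f(z(1)))*(358280 - 449559) = (379600 + 4*(-25/1)/5)*(358280 - 449559) = (379600 + 4*(-25*1)/5)*(-91279) = (379600 + (⅘)*(-25))*(-91279) = (379600 - 20)*(-91279) = 379580*(-91279) = -34647682820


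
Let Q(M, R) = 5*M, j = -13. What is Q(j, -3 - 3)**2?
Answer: 4225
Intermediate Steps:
Q(j, -3 - 3)**2 = (5*(-13))**2 = (-65)**2 = 4225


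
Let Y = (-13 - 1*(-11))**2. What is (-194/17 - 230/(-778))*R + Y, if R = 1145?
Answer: -84143643/6613 ≈ -12724.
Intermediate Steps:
Y = 4 (Y = (-13 + 11)**2 = (-2)**2 = 4)
(-194/17 - 230/(-778))*R + Y = (-194/17 - 230/(-778))*1145 + 4 = (-194*1/17 - 230*(-1/778))*1145 + 4 = (-194/17 + 115/389)*1145 + 4 = -73511/6613*1145 + 4 = -84170095/6613 + 4 = -84143643/6613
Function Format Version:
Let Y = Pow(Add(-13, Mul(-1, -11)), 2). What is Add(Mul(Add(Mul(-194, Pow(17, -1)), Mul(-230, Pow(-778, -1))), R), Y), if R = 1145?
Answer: Rational(-84143643, 6613) ≈ -12724.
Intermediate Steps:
Y = 4 (Y = Pow(Add(-13, 11), 2) = Pow(-2, 2) = 4)
Add(Mul(Add(Mul(-194, Pow(17, -1)), Mul(-230, Pow(-778, -1))), R), Y) = Add(Mul(Add(Mul(-194, Pow(17, -1)), Mul(-230, Pow(-778, -1))), 1145), 4) = Add(Mul(Add(Mul(-194, Rational(1, 17)), Mul(-230, Rational(-1, 778))), 1145), 4) = Add(Mul(Add(Rational(-194, 17), Rational(115, 389)), 1145), 4) = Add(Mul(Rational(-73511, 6613), 1145), 4) = Add(Rational(-84170095, 6613), 4) = Rational(-84143643, 6613)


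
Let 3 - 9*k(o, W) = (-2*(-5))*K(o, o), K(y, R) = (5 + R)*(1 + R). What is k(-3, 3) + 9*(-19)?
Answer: -1496/9 ≈ -166.22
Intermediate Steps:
K(y, R) = (1 + R)*(5 + R)
k(o, W) = -47/9 - 20*o/3 - 10*o²/9 (k(o, W) = ⅓ - (-2*(-5))*(5 + o² + 6*o)/9 = ⅓ - 10*(5 + o² + 6*o)/9 = ⅓ - (50 + 10*o² + 60*o)/9 = ⅓ + (-50/9 - 20*o/3 - 10*o²/9) = -47/9 - 20*o/3 - 10*o²/9)
k(-3, 3) + 9*(-19) = (-47/9 - 20/3*(-3) - 10/9*(-3)²) + 9*(-19) = (-47/9 + 20 - 10/9*9) - 171 = (-47/9 + 20 - 10) - 171 = 43/9 - 171 = -1496/9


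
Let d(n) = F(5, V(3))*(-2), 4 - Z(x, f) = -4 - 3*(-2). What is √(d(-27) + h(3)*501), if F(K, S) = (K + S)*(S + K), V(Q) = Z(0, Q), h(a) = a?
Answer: √1405 ≈ 37.483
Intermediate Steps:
Z(x, f) = 2 (Z(x, f) = 4 - (-4 - 3*(-2)) = 4 - (-4 + 6) = 4 - 1*2 = 4 - 2 = 2)
V(Q) = 2
F(K, S) = (K + S)² (F(K, S) = (K + S)*(K + S) = (K + S)²)
d(n) = -98 (d(n) = (5 + 2)²*(-2) = 7²*(-2) = 49*(-2) = -98)
√(d(-27) + h(3)*501) = √(-98 + 3*501) = √(-98 + 1503) = √1405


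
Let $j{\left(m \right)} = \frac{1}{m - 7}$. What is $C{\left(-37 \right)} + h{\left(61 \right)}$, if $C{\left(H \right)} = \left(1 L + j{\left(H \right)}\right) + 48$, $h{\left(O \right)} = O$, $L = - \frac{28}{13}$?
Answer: $\frac{61103}{572} \approx 106.82$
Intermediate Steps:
$L = - \frac{28}{13}$ ($L = \left(-28\right) \frac{1}{13} = - \frac{28}{13} \approx -2.1538$)
$j{\left(m \right)} = \frac{1}{-7 + m}$
$C{\left(H \right)} = \frac{596}{13} + \frac{1}{-7 + H}$ ($C{\left(H \right)} = \left(1 \left(- \frac{28}{13}\right) + \frac{1}{-7 + H}\right) + 48 = \left(- \frac{28}{13} + \frac{1}{-7 + H}\right) + 48 = \frac{596}{13} + \frac{1}{-7 + H}$)
$C{\left(-37 \right)} + h{\left(61 \right)} = \frac{-4159 + 596 \left(-37\right)}{13 \left(-7 - 37\right)} + 61 = \frac{-4159 - 22052}{13 \left(-44\right)} + 61 = \frac{1}{13} \left(- \frac{1}{44}\right) \left(-26211\right) + 61 = \frac{26211}{572} + 61 = \frac{61103}{572}$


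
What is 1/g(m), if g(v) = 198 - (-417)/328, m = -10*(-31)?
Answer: 328/65361 ≈ 0.0050183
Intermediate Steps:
m = 310
g(v) = 65361/328 (g(v) = 198 - (-417)/328 = 198 - 1*(-417/328) = 198 + 417/328 = 65361/328)
1/g(m) = 1/(65361/328) = 328/65361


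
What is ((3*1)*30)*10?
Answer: 900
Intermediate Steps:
((3*1)*30)*10 = (3*30)*10 = 90*10 = 900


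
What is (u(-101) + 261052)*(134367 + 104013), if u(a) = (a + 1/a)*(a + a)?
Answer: 67093481280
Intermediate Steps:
u(a) = 2*a*(a + 1/a) (u(a) = (a + 1/a)*(2*a) = 2*a*(a + 1/a))
(u(-101) + 261052)*(134367 + 104013) = ((2 + 2*(-101)²) + 261052)*(134367 + 104013) = ((2 + 2*10201) + 261052)*238380 = ((2 + 20402) + 261052)*238380 = (20404 + 261052)*238380 = 281456*238380 = 67093481280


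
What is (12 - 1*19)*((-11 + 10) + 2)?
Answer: -7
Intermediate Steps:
(12 - 1*19)*((-11 + 10) + 2) = (12 - 19)*(-1 + 2) = -7*1 = -7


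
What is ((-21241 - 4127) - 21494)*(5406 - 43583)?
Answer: 1789050574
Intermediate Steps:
((-21241 - 4127) - 21494)*(5406 - 43583) = (-25368 - 21494)*(-38177) = -46862*(-38177) = 1789050574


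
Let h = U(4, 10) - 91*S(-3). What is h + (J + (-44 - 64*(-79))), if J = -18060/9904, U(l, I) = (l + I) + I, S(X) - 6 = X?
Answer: 11788673/2476 ≈ 4761.2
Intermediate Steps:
S(X) = 6 + X
U(l, I) = l + 2*I (U(l, I) = (I + l) + I = l + 2*I)
h = -249 (h = (4 + 2*10) - 91*(6 - 3) = (4 + 20) - 91*3 = 24 - 273 = -249)
J = -4515/2476 (J = -18060*1/9904 = -4515/2476 ≈ -1.8235)
h + (J + (-44 - 64*(-79))) = -249 + (-4515/2476 + (-44 - 64*(-79))) = -249 + (-4515/2476 + (-44 + 5056)) = -249 + (-4515/2476 + 5012) = -249 + 12405197/2476 = 11788673/2476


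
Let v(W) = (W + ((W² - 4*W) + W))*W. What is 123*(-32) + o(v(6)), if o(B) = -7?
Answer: -3943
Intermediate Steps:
v(W) = W*(W² - 2*W) (v(W) = (W + (W² - 3*W))*W = (W² - 2*W)*W = W*(W² - 2*W))
123*(-32) + o(v(6)) = 123*(-32) - 7 = -3936 - 7 = -3943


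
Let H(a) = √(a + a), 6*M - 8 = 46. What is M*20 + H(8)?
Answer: 184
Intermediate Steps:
M = 9 (M = 4/3 + (⅙)*46 = 4/3 + 23/3 = 9)
H(a) = √2*√a (H(a) = √(2*a) = √2*√a)
M*20 + H(8) = 9*20 + √2*√8 = 180 + √2*(2*√2) = 180 + 4 = 184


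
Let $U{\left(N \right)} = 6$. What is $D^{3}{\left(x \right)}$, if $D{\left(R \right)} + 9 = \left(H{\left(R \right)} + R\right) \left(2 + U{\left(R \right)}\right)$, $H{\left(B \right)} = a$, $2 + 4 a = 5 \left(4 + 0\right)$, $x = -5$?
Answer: $-2197$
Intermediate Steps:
$a = \frac{9}{2}$ ($a = - \frac{1}{2} + \frac{5 \left(4 + 0\right)}{4} = - \frac{1}{2} + \frac{5 \cdot 4}{4} = - \frac{1}{2} + \frac{1}{4} \cdot 20 = - \frac{1}{2} + 5 = \frac{9}{2} \approx 4.5$)
$H{\left(B \right)} = \frac{9}{2}$
$D{\left(R \right)} = 27 + 8 R$ ($D{\left(R \right)} = -9 + \left(\frac{9}{2} + R\right) \left(2 + 6\right) = -9 + \left(\frac{9}{2} + R\right) 8 = -9 + \left(36 + 8 R\right) = 27 + 8 R$)
$D^{3}{\left(x \right)} = \left(27 + 8 \left(-5\right)\right)^{3} = \left(27 - 40\right)^{3} = \left(-13\right)^{3} = -2197$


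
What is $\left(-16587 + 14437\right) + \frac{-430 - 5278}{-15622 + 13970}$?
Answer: $- \frac{886523}{413} \approx -2146.5$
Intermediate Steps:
$\left(-16587 + 14437\right) + \frac{-430 - 5278}{-15622 + 13970} = -2150 - \frac{5708}{-1652} = -2150 - - \frac{1427}{413} = -2150 + \frac{1427}{413} = - \frac{886523}{413}$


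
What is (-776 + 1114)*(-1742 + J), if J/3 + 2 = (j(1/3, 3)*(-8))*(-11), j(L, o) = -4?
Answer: -947752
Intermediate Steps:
J = -1062 (J = -6 + 3*(-4*(-8)*(-11)) = -6 + 3*(32*(-11)) = -6 + 3*(-352) = -6 - 1056 = -1062)
(-776 + 1114)*(-1742 + J) = (-776 + 1114)*(-1742 - 1062) = 338*(-2804) = -947752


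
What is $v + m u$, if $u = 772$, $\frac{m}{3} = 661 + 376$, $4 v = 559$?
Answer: $\frac{9607327}{4} \approx 2.4018 \cdot 10^{6}$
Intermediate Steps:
$v = \frac{559}{4}$ ($v = \frac{1}{4} \cdot 559 = \frac{559}{4} \approx 139.75$)
$m = 3111$ ($m = 3 \left(661 + 376\right) = 3 \cdot 1037 = 3111$)
$v + m u = \frac{559}{4} + 3111 \cdot 772 = \frac{559}{4} + 2401692 = \frac{9607327}{4}$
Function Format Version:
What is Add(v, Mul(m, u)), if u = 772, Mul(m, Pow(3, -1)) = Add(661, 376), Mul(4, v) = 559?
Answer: Rational(9607327, 4) ≈ 2.4018e+6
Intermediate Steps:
v = Rational(559, 4) (v = Mul(Rational(1, 4), 559) = Rational(559, 4) ≈ 139.75)
m = 3111 (m = Mul(3, Add(661, 376)) = Mul(3, 1037) = 3111)
Add(v, Mul(m, u)) = Add(Rational(559, 4), Mul(3111, 772)) = Add(Rational(559, 4), 2401692) = Rational(9607327, 4)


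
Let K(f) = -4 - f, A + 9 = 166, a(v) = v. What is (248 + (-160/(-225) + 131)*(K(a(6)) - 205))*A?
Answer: -39662753/9 ≈ -4.4070e+6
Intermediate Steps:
A = 157 (A = -9 + 166 = 157)
(248 + (-160/(-225) + 131)*(K(a(6)) - 205))*A = (248 + (-160/(-225) + 131)*((-4 - 1*6) - 205))*157 = (248 + (-160*(-1/225) + 131)*((-4 - 6) - 205))*157 = (248 + (32/45 + 131)*(-10 - 205))*157 = (248 + (5927/45)*(-215))*157 = (248 - 254861/9)*157 = -252629/9*157 = -39662753/9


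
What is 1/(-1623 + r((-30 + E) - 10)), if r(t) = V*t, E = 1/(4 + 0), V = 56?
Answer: -1/3849 ≈ -0.00025981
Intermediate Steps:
E = 1/4 ≈ 0.25000
r(t) = 56*t
1/(-1623 + r((-30 + E) - 10)) = 1/(-1623 + 56*((-30 + 1/4) - 10)) = 1/(-1623 + 56*(-119/4 - 10)) = 1/(-1623 + 56*(-159/4)) = 1/(-1623 - 2226) = 1/(-3849) = -1/3849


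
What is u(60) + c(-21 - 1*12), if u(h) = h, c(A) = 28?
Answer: 88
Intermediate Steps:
u(60) + c(-21 - 1*12) = 60 + 28 = 88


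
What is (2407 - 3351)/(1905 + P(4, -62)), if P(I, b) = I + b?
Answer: -944/1847 ≈ -0.51110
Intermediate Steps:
(2407 - 3351)/(1905 + P(4, -62)) = (2407 - 3351)/(1905 + (4 - 62)) = -944/(1905 - 58) = -944/1847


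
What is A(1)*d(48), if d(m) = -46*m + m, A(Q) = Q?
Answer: -2160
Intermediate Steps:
d(m) = -45*m
A(1)*d(48) = 1*(-45*48) = 1*(-2160) = -2160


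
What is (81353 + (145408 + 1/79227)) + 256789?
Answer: 38310215851/79227 ≈ 4.8355e+5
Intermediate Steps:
(81353 + (145408 + 1/79227)) + 256789 = (81353 + 11520239617/79227) + 256789 = 17965593748/79227 + 256789 = 38310215851/79227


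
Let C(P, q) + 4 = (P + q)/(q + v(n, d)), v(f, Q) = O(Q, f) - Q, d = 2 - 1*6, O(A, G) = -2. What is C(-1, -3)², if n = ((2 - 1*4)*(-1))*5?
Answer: 0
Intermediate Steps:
d = -4 (d = 2 - 6 = -4)
n = 10 (n = ((2 - 4)*(-1))*5 = -2*(-1)*5 = 2*5 = 10)
v(f, Q) = -2 - Q
C(P, q) = -4 + (P + q)/(2 + q) (C(P, q) = -4 + (P + q)/(q + (-2 - 1*(-4))) = -4 + (P + q)/(q + (-2 + 4)) = -4 + (P + q)/(q + 2) = -4 + (P + q)/(2 + q))
C(-1, -3)² = ((-8 - 1 - 3*(-3))/(2 - 3))² = ((-8 - 1 + 9)/(-1))² = (-1*0)² = 0² = 0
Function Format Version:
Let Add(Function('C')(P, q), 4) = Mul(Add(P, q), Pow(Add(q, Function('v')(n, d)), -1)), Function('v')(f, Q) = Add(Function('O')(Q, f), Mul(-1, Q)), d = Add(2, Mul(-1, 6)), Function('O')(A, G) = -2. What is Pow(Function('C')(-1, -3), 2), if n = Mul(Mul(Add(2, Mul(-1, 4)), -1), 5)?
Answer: 0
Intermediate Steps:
d = -4 (d = Add(2, -6) = -4)
n = 10 (n = Mul(Mul(Add(2, -4), -1), 5) = Mul(Mul(-2, -1), 5) = Mul(2, 5) = 10)
Function('v')(f, Q) = Add(-2, Mul(-1, Q))
Function('C')(P, q) = Add(-4, Mul(Pow(Add(2, q), -1), Add(P, q))) (Function('C')(P, q) = Add(-4, Mul(Add(P, q), Pow(Add(q, Add(-2, Mul(-1, -4))), -1))) = Add(-4, Mul(Add(P, q), Pow(Add(q, Add(-2, 4)), -1))) = Add(-4, Mul(Add(P, q), Pow(Add(q, 2), -1))) = Add(-4, Mul(Add(P, q), Pow(Add(2, q), -1))) = Add(-4, Mul(Pow(Add(2, q), -1), Add(P, q))))
Pow(Function('C')(-1, -3), 2) = Pow(Mul(Pow(Add(2, -3), -1), Add(-8, -1, Mul(-3, -3))), 2) = Pow(Mul(Pow(-1, -1), Add(-8, -1, 9)), 2) = Pow(Mul(-1, 0), 2) = Pow(0, 2) = 0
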